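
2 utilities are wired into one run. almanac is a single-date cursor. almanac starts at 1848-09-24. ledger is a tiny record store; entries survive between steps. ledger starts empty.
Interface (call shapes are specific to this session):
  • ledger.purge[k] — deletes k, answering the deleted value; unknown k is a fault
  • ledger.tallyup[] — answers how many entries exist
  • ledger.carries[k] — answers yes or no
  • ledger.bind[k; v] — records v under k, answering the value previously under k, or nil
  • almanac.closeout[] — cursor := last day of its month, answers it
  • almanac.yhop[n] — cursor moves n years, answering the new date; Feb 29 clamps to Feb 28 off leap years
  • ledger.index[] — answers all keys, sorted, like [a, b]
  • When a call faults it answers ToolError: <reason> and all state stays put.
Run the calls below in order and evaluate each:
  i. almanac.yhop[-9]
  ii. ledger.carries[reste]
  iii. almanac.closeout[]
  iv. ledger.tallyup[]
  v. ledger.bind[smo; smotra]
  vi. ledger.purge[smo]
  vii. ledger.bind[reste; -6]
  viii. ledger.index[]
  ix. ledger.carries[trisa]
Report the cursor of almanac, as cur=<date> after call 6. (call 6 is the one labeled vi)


[in] almanac.yhop n→-9
:: 1839-09-24
[in] ledger.carries k→reste
:: no
[in] almanac.closeout
:: 1839-09-30
[in] ledger.tallyup
:: 0
[in] ledger.bind k→smo v→smotra
:: nil
[in] ledger.purge k→smo
:: smotra
[in] ledger.bind k→reste v→-6
:: nil
[in] ledger.index
:: [reste]
[in] ledger.carries k→trisa
:: no

Answer: cur=1839-09-30


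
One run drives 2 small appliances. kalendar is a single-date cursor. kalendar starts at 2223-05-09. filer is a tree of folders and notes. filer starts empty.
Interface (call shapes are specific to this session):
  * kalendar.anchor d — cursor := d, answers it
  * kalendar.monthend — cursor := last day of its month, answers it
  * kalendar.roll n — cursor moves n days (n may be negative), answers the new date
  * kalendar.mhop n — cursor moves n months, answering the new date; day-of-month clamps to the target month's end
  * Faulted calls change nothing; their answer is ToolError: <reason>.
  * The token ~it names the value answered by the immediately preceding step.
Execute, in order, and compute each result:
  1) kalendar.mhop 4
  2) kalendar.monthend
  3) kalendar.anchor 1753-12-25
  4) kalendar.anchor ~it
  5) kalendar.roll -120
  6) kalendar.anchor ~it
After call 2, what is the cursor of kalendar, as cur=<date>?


Answer: cur=2223-09-30

Derivation:
CALL kalendar.mhop[n: 4]
RET  2223-09-09
CALL kalendar.monthend[]
RET  2223-09-30
CALL kalendar.anchor[d: 1753-12-25]
RET  1753-12-25
CALL kalendar.anchor[d: ~it]
RET  1753-12-25
CALL kalendar.roll[n: -120]
RET  1753-08-27
CALL kalendar.anchor[d: ~it]
RET  1753-08-27


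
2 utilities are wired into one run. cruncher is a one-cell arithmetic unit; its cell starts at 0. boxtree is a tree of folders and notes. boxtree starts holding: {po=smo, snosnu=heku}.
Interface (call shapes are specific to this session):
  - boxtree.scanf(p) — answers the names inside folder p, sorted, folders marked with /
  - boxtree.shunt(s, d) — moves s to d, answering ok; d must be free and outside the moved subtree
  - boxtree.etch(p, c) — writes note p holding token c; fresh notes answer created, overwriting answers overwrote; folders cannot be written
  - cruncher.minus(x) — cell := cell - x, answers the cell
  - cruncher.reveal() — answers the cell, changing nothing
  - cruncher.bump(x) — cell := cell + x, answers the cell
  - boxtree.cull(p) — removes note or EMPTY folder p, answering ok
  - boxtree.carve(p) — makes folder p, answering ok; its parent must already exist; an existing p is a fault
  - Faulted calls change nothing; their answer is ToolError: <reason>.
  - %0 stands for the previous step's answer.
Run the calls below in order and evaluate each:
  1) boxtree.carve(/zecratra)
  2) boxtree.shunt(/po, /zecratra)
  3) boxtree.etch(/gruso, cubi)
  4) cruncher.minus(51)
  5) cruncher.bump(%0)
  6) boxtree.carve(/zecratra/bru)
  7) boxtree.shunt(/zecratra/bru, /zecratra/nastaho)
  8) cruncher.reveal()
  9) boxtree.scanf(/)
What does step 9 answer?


Answer: [gruso, po, snosnu, zecratra/]

Derivation:
Invoking boxtree.carve passing p=/zecratra: ok.
Calling boxtree.shunt passing s=/po, d=/zecratra, and observe ToolError: exists.
Now I run boxtree.etch passing p=/gruso, c=cubi, and observe created.
Now I run cruncher.minus passing x=51, and observe -51.
I run cruncher.bump passing x=%0, yielding -102.
I try boxtree.carve passing p=/zecratra/bru, yielding ok.
Next I call boxtree.shunt passing s=/zecratra/bru, d=/zecratra/nastaho, yielding ok.
I invoke cruncher.reveal(), and see -102.
I use boxtree.scanf passing p=/, which returns [gruso, po, snosnu, zecratra/].


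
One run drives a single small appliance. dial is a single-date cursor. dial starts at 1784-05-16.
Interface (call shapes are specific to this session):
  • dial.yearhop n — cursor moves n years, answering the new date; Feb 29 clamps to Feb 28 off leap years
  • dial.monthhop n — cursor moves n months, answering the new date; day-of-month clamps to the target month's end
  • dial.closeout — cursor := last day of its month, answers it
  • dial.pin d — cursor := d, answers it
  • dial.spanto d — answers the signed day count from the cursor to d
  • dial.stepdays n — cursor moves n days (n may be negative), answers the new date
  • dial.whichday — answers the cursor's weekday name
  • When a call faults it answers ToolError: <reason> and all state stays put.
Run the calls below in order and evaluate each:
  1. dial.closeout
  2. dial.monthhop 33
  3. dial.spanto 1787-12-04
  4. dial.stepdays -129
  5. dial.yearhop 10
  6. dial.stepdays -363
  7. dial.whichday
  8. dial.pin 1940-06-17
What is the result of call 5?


-> dial.closeout()
<- 1784-05-31
-> dial.monthhop(n='33')
<- 1787-02-28
-> dial.spanto(d='1787-12-04')
<- 279
-> dial.stepdays(n='-129')
<- 1786-10-22
-> dial.yearhop(n='10')
<- 1796-10-22
-> dial.stepdays(n='-363')
<- 1795-10-25
-> dial.whichday()
<- Sunday
-> dial.pin(d='1940-06-17')
<- 1940-06-17

Answer: 1796-10-22


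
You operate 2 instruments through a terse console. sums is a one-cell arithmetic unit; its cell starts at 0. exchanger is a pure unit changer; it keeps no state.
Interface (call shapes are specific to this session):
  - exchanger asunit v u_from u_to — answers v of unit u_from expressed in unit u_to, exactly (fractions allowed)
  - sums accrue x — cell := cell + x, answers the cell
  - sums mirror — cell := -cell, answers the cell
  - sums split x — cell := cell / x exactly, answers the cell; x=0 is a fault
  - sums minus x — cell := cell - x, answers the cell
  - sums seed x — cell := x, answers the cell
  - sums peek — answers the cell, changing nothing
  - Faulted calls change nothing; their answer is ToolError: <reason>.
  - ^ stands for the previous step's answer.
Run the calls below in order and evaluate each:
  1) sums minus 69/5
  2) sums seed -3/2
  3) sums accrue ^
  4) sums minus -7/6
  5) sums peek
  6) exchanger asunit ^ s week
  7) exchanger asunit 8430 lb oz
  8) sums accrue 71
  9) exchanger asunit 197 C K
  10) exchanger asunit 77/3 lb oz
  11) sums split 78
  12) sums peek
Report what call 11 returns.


Answer: 415/468

Derivation:
I call sums minus with x='69/5', and get -69/5.
I call sums seed with x='-3/2', yielding -3/2.
I invoke sums accrue with x='^', — result: -3.
I run sums minus with x='-7/6', and see -11/6.
Calling sums peek(), which returns -11/6.
Calling exchanger asunit with v='^', u_from='s', u_to='week', giving -11/3628800.
I run exchanger asunit with v='8430', u_from='lb', u_to='oz', giving 134880.
Calling sums accrue with x='71': 415/6.
Next I call exchanger asunit with v='197', u_from='C', u_to='K', and get 9403/20.
Calling exchanger asunit with v='77/3', u_from='lb', u_to='oz', → 1232/3.
I use sums split with x='78', which returns 415/468.
I invoke sums peek, yielding 415/468.


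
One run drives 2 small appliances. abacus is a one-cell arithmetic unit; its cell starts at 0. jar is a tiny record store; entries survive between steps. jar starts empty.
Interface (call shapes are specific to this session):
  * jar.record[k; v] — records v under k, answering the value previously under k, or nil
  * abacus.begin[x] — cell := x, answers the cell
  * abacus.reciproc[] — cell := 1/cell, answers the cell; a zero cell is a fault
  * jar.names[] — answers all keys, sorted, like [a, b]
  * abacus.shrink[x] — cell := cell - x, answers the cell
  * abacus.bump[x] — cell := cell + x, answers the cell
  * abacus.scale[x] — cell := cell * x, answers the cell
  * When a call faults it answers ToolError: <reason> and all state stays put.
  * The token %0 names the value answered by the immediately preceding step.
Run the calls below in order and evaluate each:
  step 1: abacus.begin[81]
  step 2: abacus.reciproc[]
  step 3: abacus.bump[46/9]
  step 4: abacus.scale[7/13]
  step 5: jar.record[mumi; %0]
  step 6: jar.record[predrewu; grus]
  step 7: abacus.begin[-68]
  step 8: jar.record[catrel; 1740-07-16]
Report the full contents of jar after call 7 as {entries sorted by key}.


// abacus.begin(x='81') -> 81
// abacus.reciproc() -> 1/81
// abacus.bump(x='46/9') -> 415/81
// abacus.scale(x='7/13') -> 2905/1053
// jar.record(k='mumi', v='%0') -> nil
// jar.record(k='predrewu', v='grus') -> nil
// abacus.begin(x='-68') -> -68
// jar.record(k='catrel', v='1740-07-16') -> nil

Answer: {mumi=2905/1053, predrewu=grus}


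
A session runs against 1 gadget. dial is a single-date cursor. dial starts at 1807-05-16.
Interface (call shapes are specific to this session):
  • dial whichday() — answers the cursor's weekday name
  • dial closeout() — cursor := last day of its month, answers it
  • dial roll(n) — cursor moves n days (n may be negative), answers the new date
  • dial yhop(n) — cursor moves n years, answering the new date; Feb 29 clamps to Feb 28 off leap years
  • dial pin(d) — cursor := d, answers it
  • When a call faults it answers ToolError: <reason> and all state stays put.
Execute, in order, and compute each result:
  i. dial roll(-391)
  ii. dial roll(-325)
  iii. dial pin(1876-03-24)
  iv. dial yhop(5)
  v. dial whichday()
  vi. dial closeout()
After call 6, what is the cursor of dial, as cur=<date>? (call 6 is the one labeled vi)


Act: dial roll[n='-391']
Obs: 1806-04-20
Act: dial roll[n='-325']
Obs: 1805-05-30
Act: dial pin[d='1876-03-24']
Obs: 1876-03-24
Act: dial yhop[n='5']
Obs: 1881-03-24
Act: dial whichday[]
Obs: Thursday
Act: dial closeout[]
Obs: 1881-03-31

Answer: cur=1881-03-31


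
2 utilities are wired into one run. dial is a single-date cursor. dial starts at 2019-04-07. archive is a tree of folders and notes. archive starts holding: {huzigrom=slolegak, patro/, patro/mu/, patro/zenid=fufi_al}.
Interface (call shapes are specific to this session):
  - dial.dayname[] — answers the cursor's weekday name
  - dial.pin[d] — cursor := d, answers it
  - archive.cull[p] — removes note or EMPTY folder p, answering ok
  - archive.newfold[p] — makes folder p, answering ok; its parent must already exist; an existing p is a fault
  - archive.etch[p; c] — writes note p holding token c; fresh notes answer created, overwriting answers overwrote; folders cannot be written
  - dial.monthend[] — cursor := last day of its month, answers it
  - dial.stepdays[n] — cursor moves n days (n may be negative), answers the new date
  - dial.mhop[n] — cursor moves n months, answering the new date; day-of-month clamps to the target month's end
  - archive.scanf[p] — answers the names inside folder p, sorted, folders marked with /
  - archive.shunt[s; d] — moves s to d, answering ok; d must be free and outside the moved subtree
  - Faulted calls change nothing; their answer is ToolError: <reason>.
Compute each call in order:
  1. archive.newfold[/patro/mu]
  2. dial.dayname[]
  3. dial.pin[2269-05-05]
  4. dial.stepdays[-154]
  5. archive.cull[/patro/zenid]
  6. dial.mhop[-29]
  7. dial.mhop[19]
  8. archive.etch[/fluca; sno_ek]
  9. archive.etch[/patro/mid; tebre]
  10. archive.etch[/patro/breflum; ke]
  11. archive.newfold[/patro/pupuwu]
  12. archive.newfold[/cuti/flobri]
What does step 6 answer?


Answer: 2266-07-02

Derivation:
I call newfold passing p: /patro/mu, yielding ToolError: exists.
I call dayname, which returns Sunday.
Then pin passing d: 2269-05-05, which returns 2269-05-05.
Then stepdays passing n: -154, yielding 2268-12-02.
Using cull passing p: /patro/zenid, yielding ok.
Now I run mhop passing n: -29, and observe 2266-07-02.
I run mhop passing n: 19, which returns 2268-02-02.
Invoking etch passing p: /fluca, c: sno_ek, — result: created.
Invoking etch passing p: /patro/mid, c: tebre, → created.
I try etch passing p: /patro/breflum, c: ke, and get created.
I try newfold passing p: /patro/pupuwu, and see ok.
I use newfold passing p: /cuti/flobri, which returns ToolError: no parent.


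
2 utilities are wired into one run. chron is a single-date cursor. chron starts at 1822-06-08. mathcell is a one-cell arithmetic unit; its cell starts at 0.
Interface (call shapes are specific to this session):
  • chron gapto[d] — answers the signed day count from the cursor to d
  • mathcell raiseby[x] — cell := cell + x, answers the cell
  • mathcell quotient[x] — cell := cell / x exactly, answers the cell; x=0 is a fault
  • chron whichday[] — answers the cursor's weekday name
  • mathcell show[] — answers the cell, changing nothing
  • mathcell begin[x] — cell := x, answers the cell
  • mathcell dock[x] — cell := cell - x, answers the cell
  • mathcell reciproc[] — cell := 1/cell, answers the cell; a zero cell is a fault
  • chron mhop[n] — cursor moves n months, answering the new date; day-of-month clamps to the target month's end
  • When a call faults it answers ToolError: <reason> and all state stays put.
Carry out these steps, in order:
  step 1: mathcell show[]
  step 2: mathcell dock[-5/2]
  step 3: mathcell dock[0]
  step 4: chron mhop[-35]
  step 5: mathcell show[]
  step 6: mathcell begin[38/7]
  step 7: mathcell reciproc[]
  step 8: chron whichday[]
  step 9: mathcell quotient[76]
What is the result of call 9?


Answer: 7/2888

Derivation:
> mathcell show
= 0
> mathcell dock x='-5/2'
= 5/2
> mathcell dock x='0'
= 5/2
> chron mhop n='-35'
= 1819-07-08
> mathcell show
= 5/2
> mathcell begin x='38/7'
= 38/7
> mathcell reciproc
= 7/38
> chron whichday
= Thursday
> mathcell quotient x='76'
= 7/2888


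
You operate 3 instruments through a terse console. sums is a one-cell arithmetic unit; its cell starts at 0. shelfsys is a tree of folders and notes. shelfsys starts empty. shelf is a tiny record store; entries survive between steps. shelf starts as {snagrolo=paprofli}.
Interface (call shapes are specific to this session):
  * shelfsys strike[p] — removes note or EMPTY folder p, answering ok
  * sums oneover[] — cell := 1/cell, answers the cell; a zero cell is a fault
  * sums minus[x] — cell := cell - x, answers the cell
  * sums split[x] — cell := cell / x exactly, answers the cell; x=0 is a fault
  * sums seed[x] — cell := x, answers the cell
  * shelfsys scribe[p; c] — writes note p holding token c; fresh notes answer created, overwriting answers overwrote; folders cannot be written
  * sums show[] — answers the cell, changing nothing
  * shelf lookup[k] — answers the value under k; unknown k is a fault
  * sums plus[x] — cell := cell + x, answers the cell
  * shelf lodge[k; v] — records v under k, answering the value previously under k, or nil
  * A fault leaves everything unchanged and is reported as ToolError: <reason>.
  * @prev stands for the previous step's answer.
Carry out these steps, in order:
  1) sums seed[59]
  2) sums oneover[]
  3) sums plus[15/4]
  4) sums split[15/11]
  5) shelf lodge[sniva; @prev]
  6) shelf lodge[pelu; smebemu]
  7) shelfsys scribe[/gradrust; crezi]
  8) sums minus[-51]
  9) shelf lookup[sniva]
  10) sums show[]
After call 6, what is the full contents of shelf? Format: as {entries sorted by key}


# sums seed(x→59) -> 59
# sums oneover() -> 1/59
# sums plus(x→15/4) -> 889/236
# sums split(x→15/11) -> 9779/3540
# shelf lodge(k→sniva, v→@prev) -> nil
# shelf lodge(k→pelu, v→smebemu) -> nil
# shelfsys scribe(p→/gradrust, c→crezi) -> created
# sums minus(x→-51) -> 190319/3540
# shelf lookup(k→sniva) -> 9779/3540
# sums show() -> 190319/3540

Answer: {pelu=smebemu, snagrolo=paprofli, sniva=9779/3540}


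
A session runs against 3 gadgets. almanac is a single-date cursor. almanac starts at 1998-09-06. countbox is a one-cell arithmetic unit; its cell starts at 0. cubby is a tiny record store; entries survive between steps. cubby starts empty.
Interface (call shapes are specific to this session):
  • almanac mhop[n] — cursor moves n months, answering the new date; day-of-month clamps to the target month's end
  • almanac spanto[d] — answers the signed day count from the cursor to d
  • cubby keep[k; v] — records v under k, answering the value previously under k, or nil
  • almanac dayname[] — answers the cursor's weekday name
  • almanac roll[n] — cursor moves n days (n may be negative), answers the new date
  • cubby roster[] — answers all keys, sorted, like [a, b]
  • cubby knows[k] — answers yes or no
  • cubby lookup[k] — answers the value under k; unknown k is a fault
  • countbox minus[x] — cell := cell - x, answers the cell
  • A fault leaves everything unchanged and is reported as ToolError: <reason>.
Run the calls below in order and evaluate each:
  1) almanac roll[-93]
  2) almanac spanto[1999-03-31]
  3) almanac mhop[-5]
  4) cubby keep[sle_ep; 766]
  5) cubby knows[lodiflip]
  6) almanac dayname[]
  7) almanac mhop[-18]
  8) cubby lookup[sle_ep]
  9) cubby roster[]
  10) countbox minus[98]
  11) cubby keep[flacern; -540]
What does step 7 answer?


CALL almanac roll[n=-93]
RET  1998-06-05
CALL almanac spanto[d=1999-03-31]
RET  299
CALL almanac mhop[n=-5]
RET  1998-01-05
CALL cubby keep[k=sle_ep; v=766]
RET  nil
CALL cubby knows[k=lodiflip]
RET  no
CALL almanac dayname[]
RET  Monday
CALL almanac mhop[n=-18]
RET  1996-07-05
CALL cubby lookup[k=sle_ep]
RET  766
CALL cubby roster[]
RET  [sle_ep]
CALL countbox minus[x=98]
RET  -98
CALL cubby keep[k=flacern; v=-540]
RET  nil

Answer: 1996-07-05


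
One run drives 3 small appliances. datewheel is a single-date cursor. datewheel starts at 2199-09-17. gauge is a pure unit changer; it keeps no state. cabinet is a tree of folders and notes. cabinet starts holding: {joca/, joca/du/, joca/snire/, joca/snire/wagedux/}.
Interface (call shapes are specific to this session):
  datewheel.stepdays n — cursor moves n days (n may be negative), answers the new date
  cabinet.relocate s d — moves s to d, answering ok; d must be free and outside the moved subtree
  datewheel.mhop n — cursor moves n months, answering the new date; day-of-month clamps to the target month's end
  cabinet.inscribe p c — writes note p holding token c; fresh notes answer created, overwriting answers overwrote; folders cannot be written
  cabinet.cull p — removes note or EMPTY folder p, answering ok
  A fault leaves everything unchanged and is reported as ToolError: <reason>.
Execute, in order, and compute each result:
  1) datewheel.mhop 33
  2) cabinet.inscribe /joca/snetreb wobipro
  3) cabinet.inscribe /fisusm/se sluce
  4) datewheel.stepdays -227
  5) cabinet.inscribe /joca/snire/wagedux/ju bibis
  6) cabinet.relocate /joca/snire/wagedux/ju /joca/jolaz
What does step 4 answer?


Answer: 2201-11-02

Derivation:
> mhop 33
  2202-06-17
> inscribe /joca/snetreb wobipro
  created
> inscribe /fisusm/se sluce
  ToolError: no parent
> stepdays -227
  2201-11-02
> inscribe /joca/snire/wagedux/ju bibis
  created
> relocate /joca/snire/wagedux/ju /joca/jolaz
  ok


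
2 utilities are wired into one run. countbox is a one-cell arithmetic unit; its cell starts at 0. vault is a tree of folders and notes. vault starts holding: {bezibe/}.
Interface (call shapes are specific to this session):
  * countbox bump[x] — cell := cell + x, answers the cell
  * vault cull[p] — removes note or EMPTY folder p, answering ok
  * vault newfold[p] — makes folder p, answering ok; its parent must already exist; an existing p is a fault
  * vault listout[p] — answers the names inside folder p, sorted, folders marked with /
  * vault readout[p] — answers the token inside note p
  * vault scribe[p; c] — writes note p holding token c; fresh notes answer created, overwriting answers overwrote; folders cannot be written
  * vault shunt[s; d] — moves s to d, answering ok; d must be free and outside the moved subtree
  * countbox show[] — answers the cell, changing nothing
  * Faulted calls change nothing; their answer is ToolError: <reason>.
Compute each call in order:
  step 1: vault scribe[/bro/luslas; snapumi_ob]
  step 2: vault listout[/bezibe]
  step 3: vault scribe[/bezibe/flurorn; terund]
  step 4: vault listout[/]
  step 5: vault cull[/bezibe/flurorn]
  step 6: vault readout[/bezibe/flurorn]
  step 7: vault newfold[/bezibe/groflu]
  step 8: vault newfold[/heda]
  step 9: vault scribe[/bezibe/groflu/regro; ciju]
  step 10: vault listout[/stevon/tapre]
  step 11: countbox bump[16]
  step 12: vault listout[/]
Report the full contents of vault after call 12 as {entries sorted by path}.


Answer: {bezibe/, bezibe/groflu/, bezibe/groflu/regro=ciju, heda/}

Derivation:
→ vault scribe(/bro/luslas, snapumi_ob)
← ToolError: no parent
→ vault listout(/bezibe)
← []
→ vault scribe(/bezibe/flurorn, terund)
← created
→ vault listout(/)
← [bezibe/]
→ vault cull(/bezibe/flurorn)
← ok
→ vault readout(/bezibe/flurorn)
← ToolError: not found
→ vault newfold(/bezibe/groflu)
← ok
→ vault newfold(/heda)
← ok
→ vault scribe(/bezibe/groflu/regro, ciju)
← created
→ vault listout(/stevon/tapre)
← ToolError: not found
→ countbox bump(16)
← 16
→ vault listout(/)
← [bezibe/, heda/]


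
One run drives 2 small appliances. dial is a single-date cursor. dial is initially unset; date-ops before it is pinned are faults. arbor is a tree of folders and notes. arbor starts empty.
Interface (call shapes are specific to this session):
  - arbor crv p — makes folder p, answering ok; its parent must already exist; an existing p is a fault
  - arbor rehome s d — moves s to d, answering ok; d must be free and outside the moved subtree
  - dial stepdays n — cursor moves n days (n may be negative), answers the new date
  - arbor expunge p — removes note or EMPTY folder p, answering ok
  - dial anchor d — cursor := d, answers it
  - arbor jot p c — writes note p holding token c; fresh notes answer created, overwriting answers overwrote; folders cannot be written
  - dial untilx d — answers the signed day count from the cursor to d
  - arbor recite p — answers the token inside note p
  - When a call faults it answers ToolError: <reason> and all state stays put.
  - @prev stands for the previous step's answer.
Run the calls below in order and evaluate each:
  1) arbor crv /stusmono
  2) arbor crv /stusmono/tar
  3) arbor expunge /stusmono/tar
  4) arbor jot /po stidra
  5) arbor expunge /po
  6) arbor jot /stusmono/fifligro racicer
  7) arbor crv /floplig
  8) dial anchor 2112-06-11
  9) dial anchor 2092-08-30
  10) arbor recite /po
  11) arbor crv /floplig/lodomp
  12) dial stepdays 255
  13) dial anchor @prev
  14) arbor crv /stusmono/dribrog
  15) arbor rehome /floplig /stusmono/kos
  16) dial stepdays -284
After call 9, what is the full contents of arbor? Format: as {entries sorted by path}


Answer: {floplig/, stusmono/, stusmono/fifligro=racicer}

Derivation:
-> arbor crv(p→/stusmono)
<- ok
-> arbor crv(p→/stusmono/tar)
<- ok
-> arbor expunge(p→/stusmono/tar)
<- ok
-> arbor jot(p→/po, c→stidra)
<- created
-> arbor expunge(p→/po)
<- ok
-> arbor jot(p→/stusmono/fifligro, c→racicer)
<- created
-> arbor crv(p→/floplig)
<- ok
-> dial anchor(d→2112-06-11)
<- 2112-06-11
-> dial anchor(d→2092-08-30)
<- 2092-08-30
-> arbor recite(p→/po)
<- ToolError: not found
-> arbor crv(p→/floplig/lodomp)
<- ok
-> dial stepdays(n→255)
<- 2093-05-12
-> dial anchor(d→@prev)
<- 2093-05-12
-> arbor crv(p→/stusmono/dribrog)
<- ok
-> arbor rehome(s→/floplig, d→/stusmono/kos)
<- ok
-> dial stepdays(n→-284)
<- 2092-08-01


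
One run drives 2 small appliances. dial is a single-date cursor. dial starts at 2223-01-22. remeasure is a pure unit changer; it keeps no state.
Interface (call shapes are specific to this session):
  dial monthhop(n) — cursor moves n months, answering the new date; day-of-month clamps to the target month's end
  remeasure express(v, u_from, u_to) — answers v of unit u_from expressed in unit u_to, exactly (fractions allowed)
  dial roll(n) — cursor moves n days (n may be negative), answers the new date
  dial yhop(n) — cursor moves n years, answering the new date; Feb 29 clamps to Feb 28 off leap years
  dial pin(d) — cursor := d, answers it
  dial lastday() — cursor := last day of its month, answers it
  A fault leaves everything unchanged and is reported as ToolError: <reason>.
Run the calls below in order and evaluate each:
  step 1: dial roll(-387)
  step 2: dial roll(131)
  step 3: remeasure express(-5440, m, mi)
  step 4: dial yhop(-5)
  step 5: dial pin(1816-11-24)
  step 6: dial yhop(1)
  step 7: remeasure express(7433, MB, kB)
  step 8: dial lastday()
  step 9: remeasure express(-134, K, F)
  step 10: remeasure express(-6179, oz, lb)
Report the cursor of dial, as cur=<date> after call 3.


I use dial roll using n=-387, and observe 2221-12-31.
Then dial roll using n=131, giving 2222-05-11.
Using remeasure express using v=-5440, u_from=m, u_to=mi, and see -42500/12573.
Invoking dial yhop using n=-5, and see 2217-05-11.
Calling dial pin using d=1816-11-24, yielding 1816-11-24.
I call dial yhop using n=1, yielding 1817-11-24.
Invoking remeasure express using v=7433, u_from=MB, u_to=kB, giving 7433000.
I call dial lastday, and see 1817-11-30.
I run remeasure express using v=-134, u_from=K, u_to=F, and observe -70087/100.
I invoke remeasure express using v=-6179, u_from=oz, u_to=lb, yielding -6179/16.

Answer: cur=2222-05-11


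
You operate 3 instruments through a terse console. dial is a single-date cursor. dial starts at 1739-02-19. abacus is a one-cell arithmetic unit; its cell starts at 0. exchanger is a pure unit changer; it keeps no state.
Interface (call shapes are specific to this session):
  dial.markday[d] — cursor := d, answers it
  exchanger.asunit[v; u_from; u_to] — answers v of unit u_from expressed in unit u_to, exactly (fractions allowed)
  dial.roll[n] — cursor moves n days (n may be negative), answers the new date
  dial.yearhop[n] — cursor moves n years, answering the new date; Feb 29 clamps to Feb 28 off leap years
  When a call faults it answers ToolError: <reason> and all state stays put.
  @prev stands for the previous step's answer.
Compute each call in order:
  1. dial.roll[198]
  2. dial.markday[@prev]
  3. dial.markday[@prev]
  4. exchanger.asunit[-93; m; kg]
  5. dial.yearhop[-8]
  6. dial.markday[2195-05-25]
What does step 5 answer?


Answer: 1731-09-05

Derivation:
% 1. dial.roll(n=198) ~> 1739-09-05
% 2. dial.markday(d=@prev) ~> 1739-09-05
% 3. dial.markday(d=@prev) ~> 1739-09-05
% 4. exchanger.asunit(v=-93, u_from=m, u_to=kg) ~> ToolError: incompatible units
% 5. dial.yearhop(n=-8) ~> 1731-09-05
% 6. dial.markday(d=2195-05-25) ~> 2195-05-25


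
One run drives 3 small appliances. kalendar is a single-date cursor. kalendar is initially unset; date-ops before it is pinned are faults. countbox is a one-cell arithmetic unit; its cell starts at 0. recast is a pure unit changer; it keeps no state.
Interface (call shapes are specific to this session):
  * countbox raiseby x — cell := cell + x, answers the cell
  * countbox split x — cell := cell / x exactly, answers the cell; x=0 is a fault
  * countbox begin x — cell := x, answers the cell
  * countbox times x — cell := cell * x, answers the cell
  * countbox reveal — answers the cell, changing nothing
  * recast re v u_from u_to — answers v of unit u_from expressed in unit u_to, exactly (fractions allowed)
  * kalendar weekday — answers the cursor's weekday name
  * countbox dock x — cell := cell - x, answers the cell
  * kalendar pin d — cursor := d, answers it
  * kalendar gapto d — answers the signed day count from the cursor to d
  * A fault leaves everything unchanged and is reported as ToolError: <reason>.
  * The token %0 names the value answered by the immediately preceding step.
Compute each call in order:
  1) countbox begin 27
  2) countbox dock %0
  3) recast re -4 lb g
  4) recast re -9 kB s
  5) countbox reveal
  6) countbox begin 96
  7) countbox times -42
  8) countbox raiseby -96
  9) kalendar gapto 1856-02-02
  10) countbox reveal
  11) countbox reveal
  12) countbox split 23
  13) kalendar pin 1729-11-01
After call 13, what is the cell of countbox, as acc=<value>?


Answer: acc=-4128/23

Derivation:
I use countbox begin with x='27', giving 27.
Next I call countbox dock with x='%0', and observe 0.
Now I run recast re with v='-4', u_from='lb', u_to='g', which returns -45359237/25000.
I try recast re with v='-9', u_from='kB', u_to='s', which returns ToolError: incompatible units.
I run countbox reveal, giving 0.
Then countbox begin with x='96', and get 96.
Invoking countbox times with x='-42', and get -4032.
Using countbox raiseby with x='-96', and get -4128.
I invoke kalendar gapto with d='1856-02-02', giving ToolError: no date set.
Using countbox reveal, and get -4128.
Using countbox reveal: -4128.
I use countbox split with x='23', which returns -4128/23.
I call kalendar pin with d='1729-11-01', and observe 1729-11-01.


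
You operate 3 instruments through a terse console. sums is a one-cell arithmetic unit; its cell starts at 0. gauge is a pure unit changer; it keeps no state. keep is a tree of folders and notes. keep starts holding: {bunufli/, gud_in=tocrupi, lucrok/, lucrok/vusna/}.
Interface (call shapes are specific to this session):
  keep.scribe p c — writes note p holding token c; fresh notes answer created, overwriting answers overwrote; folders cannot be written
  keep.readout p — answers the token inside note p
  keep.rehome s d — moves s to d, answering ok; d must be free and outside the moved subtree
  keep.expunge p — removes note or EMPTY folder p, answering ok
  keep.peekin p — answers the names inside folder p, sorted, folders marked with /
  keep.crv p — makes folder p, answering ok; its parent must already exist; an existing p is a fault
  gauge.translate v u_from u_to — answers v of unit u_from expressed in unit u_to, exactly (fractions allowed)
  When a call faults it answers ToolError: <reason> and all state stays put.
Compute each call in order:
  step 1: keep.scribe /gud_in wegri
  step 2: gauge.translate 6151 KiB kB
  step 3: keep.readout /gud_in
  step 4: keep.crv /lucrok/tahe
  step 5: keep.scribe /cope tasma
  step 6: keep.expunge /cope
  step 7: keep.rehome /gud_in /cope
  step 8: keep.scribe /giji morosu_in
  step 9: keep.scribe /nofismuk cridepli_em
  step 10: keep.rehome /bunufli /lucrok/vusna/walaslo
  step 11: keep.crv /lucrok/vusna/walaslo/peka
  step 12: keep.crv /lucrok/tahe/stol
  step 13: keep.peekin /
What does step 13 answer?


Answer: [cope, giji, lucrok/, nofismuk]

Derivation:
·→ keep.scribe(p: /gud_in, c: wegri)
·← overwrote
·→ gauge.translate(v: 6151, u_from: KiB, u_to: kB)
·← 787328/125
·→ keep.readout(p: /gud_in)
·← wegri
·→ keep.crv(p: /lucrok/tahe)
·← ok
·→ keep.scribe(p: /cope, c: tasma)
·← created
·→ keep.expunge(p: /cope)
·← ok
·→ keep.rehome(s: /gud_in, d: /cope)
·← ok
·→ keep.scribe(p: /giji, c: morosu_in)
·← created
·→ keep.scribe(p: /nofismuk, c: cridepli_em)
·← created
·→ keep.rehome(s: /bunufli, d: /lucrok/vusna/walaslo)
·← ok
·→ keep.crv(p: /lucrok/vusna/walaslo/peka)
·← ok
·→ keep.crv(p: /lucrok/tahe/stol)
·← ok
·→ keep.peekin(p: /)
·← [cope, giji, lucrok/, nofismuk]


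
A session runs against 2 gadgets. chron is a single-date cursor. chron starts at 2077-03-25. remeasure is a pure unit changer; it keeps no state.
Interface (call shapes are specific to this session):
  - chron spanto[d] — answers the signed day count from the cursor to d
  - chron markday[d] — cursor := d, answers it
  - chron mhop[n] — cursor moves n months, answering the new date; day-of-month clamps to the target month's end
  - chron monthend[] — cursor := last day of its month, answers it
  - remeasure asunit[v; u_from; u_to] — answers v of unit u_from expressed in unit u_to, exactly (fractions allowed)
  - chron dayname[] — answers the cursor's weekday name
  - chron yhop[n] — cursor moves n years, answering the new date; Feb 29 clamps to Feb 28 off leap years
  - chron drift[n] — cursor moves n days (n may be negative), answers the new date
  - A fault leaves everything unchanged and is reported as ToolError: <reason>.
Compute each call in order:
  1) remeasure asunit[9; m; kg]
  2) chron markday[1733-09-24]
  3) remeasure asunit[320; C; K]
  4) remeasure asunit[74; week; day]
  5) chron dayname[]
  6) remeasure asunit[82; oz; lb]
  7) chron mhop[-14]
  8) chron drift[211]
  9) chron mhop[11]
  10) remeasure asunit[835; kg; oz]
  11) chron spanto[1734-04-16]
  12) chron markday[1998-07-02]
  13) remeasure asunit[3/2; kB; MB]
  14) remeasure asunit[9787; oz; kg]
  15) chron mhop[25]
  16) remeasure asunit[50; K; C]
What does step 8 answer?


CALL remeasure asunit[v='9'; u_from='m'; u_to='kg']
RET  ToolError: incompatible units
CALL chron markday[d='1733-09-24']
RET  1733-09-24
CALL remeasure asunit[v='320'; u_from='C'; u_to='K']
RET  11863/20
CALL remeasure asunit[v='74'; u_from='week'; u_to='day']
RET  518
CALL chron dayname[]
RET  Thursday
CALL remeasure asunit[v='82'; u_from='oz'; u_to='lb']
RET  41/8
CALL chron mhop[n='-14']
RET  1732-07-24
CALL chron drift[n='211']
RET  1733-02-20
CALL chron mhop[n='11']
RET  1734-01-20
CALL remeasure asunit[v='835'; u_from='kg'; u_to='oz']
RET  1336000000000/45359237
CALL chron spanto[d='1734-04-16']
RET  86
CALL chron markday[d='1998-07-02']
RET  1998-07-02
CALL remeasure asunit[v='3/2'; u_from='kB'; u_to='MB']
RET  3/2000
CALL remeasure asunit[v='9787'; u_from='oz'; u_to='kg']
RET  443930852519/1600000000
CALL chron mhop[n='25']
RET  2000-08-02
CALL remeasure asunit[v='50'; u_from='K'; u_to='C']
RET  -4463/20

Answer: 1733-02-20


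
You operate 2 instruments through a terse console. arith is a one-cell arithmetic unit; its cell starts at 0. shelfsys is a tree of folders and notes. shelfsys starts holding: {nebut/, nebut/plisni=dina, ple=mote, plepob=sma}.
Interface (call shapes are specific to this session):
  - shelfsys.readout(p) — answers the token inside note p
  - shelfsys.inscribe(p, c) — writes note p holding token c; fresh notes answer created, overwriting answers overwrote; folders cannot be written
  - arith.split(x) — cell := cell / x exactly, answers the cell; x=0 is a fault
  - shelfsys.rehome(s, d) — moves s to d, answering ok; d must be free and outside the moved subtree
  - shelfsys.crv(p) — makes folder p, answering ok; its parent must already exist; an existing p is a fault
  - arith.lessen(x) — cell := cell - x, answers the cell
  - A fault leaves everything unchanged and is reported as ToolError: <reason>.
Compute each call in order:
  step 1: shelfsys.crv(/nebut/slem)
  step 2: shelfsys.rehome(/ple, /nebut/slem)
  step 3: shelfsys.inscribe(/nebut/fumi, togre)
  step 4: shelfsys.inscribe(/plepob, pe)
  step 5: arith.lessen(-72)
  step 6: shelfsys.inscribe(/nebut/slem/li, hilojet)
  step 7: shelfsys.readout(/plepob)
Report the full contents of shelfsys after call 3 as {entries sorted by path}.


Answer: {nebut/, nebut/fumi=togre, nebut/plisni=dina, nebut/slem/, ple=mote, plepob=sma}

Derivation:
> crv p=/nebut/slem
  ok
> rehome s=/ple d=/nebut/slem
  ToolError: exists
> inscribe p=/nebut/fumi c=togre
  created
> inscribe p=/plepob c=pe
  overwrote
> lessen x=-72
  72
> inscribe p=/nebut/slem/li c=hilojet
  created
> readout p=/plepob
  pe


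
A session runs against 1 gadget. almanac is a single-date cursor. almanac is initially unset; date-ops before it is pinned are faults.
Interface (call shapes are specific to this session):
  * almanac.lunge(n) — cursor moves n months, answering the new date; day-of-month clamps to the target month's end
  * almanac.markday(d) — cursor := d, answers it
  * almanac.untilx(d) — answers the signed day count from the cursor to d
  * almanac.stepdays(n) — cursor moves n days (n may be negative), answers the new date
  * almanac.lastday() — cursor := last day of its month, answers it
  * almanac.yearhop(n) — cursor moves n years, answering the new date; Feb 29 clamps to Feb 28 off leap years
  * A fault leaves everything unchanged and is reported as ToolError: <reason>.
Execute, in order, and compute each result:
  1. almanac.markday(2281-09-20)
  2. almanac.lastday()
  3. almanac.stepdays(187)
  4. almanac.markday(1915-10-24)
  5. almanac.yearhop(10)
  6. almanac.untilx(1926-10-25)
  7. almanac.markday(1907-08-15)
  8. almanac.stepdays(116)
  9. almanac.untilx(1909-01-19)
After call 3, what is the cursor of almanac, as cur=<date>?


Answer: cur=2282-04-05

Derivation:
Do: almanac.markday[d→2281-09-20]
See: 2281-09-20
Do: almanac.lastday[]
See: 2281-09-30
Do: almanac.stepdays[n→187]
See: 2282-04-05
Do: almanac.markday[d→1915-10-24]
See: 1915-10-24
Do: almanac.yearhop[n→10]
See: 1925-10-24
Do: almanac.untilx[d→1926-10-25]
See: 366
Do: almanac.markday[d→1907-08-15]
See: 1907-08-15
Do: almanac.stepdays[n→116]
See: 1907-12-09
Do: almanac.untilx[d→1909-01-19]
See: 407


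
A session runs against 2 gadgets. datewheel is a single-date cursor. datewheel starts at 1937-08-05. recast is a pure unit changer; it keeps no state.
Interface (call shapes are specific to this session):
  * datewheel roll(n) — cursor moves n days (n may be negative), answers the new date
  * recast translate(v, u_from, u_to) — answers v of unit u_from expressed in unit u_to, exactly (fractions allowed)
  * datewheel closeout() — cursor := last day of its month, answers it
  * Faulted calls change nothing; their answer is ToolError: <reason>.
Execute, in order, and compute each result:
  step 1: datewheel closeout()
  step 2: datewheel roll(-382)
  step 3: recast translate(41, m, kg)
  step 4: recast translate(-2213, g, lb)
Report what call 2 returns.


Answer: 1936-08-14

Derivation:
> datewheel closeout
= 1937-08-31
> datewheel roll n=-382
= 1936-08-14
> recast translate v=41 u_from=m u_to=kg
= ToolError: incompatible units
> recast translate v=-2213 u_from=g u_to=lb
= -221300000/45359237


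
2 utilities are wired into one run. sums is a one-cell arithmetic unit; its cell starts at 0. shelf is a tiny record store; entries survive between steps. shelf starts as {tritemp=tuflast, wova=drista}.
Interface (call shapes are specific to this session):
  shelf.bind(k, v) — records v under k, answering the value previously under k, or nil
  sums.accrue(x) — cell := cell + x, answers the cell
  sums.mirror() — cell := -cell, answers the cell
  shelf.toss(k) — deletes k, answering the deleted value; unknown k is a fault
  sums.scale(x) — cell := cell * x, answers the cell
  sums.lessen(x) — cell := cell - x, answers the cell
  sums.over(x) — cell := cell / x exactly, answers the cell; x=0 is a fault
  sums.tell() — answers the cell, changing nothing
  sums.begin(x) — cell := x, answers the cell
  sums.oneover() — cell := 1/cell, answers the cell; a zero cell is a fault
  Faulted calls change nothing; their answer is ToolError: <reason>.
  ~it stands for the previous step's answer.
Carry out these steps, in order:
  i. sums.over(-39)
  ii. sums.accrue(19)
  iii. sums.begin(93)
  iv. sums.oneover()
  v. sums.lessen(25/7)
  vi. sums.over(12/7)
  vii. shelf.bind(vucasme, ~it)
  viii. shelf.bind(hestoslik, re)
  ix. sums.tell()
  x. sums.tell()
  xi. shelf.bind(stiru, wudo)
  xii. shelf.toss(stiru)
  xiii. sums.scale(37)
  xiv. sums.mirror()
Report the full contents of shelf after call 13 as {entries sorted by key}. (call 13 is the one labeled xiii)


I try sums.over on x→-39, yielding 0.
I run sums.accrue on x→19, which returns 19.
Next I call sums.begin on x→93: 93.
Then sums.oneover(), → 1/93.
Next I call sums.lessen on x→25/7, yielding -2318/651.
Then sums.over on x→12/7, — result: -1159/558.
Invoking shelf.bind on k→vucasme, v→~it, — result: nil.
I call shelf.bind on k→hestoslik, v→re, → nil.
I call sums.tell, and get -1159/558.
Calling sums.tell, giving -1159/558.
Calling shelf.bind on k→stiru, v→wudo, giving nil.
Using shelf.toss on k→stiru, and get wudo.
Invoking sums.scale on x→37, and see -42883/558.
Next I call sums.mirror(), — result: 42883/558.

Answer: {hestoslik=re, tritemp=tuflast, vucasme=-1159/558, wova=drista}
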